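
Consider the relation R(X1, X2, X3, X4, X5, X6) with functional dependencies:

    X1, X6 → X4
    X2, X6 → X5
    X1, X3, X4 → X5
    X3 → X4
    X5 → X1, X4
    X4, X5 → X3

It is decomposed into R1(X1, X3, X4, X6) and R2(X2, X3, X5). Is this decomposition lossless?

No

Common attributes: R1 ∩ R2 = {X3}.
Closure of {X3}: X3 → X4 applies, adding X4. So (X3)⁺ = {X3, X4}.
The closure contains neither all of R1 = {X1, X3, X4, X6} nor all of R2 = {X2, X3, X5}, so the common attributes are not a superkey of either fragment. The join is lossy.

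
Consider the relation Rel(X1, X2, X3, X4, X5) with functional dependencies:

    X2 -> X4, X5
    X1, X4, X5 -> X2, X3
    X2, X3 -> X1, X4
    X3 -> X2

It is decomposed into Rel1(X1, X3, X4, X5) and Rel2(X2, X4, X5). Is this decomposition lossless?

Common attributes: Rel1 ∩ Rel2 = {X4, X5}.
No dependency enlarges {X4, X5}, so (X4, X5)⁺ = {X4, X5}.
The closure contains neither all of Rel1 = {X1, X3, X4, X5} nor all of Rel2 = {X2, X4, X5}, so the common attributes are not a superkey of either fragment. The join is lossy.

No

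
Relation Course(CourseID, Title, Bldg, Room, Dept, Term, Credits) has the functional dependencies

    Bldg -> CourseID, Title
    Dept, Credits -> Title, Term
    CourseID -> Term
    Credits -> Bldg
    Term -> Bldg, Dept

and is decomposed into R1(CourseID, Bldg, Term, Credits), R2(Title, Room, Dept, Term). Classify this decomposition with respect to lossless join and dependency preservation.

Lossless test: (Term)⁺ = {CourseID, Title, Bldg, Dept, Term}, which is a superkey of neither fragment — lossy.
Dependency preservation: Bldg → CourseID, Title; Dept, Credits → Title, Term; Term → Bldg, Dept are not contained in any single fragment, but the restricted closure of each left-hand side across the fragments still reaches the right-hand side; the remaining FDs each lie inside some fragment. All dependencies are preserved.

lossy but dependency-preserving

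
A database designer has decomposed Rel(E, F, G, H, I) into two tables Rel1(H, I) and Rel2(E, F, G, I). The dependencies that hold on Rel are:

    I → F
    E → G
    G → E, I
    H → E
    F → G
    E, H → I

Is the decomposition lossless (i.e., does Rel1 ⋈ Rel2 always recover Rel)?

Common attributes: Rel1 ∩ Rel2 = {I}.
Closure of {I}: I → F applies, adding F; F → G applies, adding G; G → E, I applies, adding E. So (I)⁺ = {E, F, G, I}.
This closure contains every attribute of Rel2, so Rel1 ∩ Rel2 → Rel2. The join is lossless.

Yes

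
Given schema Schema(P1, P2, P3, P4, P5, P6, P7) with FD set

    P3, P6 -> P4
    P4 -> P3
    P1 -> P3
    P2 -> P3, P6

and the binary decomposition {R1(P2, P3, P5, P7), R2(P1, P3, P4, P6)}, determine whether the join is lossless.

No

Common attributes: R1 ∩ R2 = {P3}.
No dependency enlarges {P3}, so (P3)⁺ = {P3}.
The closure contains neither all of R1 = {P2, P3, P5, P7} nor all of R2 = {P1, P3, P4, P6}, so the common attributes are not a superkey of either fragment. The join is lossy.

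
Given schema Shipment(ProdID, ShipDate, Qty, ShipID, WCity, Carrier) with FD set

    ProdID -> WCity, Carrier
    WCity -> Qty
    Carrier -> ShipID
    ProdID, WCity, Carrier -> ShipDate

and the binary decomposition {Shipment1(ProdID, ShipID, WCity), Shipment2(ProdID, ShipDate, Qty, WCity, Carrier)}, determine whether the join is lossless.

Yes

Common attributes: Shipment1 ∩ Shipment2 = {ProdID, WCity}.
Closure of {ProdID, WCity}: ProdID → WCity, Carrier applies, adding Carrier; WCity → Qty applies, adding Qty; Carrier → ShipID applies, adding ShipID; ProdID, WCity, Carrier → ShipDate applies, adding ShipDate. So (ProdID, WCity)⁺ = {ProdID, ShipDate, Qty, ShipID, WCity, Carrier}.
This closure contains every attribute of Shipment1, so Shipment1 ∩ Shipment2 → Shipment1. The join is lossless.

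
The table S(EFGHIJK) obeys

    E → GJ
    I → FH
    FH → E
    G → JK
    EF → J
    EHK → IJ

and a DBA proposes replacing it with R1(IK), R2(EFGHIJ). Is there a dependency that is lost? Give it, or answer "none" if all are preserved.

G → JK

Check G → JK: no single fragment contains all of {GJK}, and the restricted closure of {G} across the fragments never reaches {JK}.
E → GJ is preserved.
I → FH is preserved.
FH → E is preserved.
EF → J is preserved.
EHK → IJ is preserved.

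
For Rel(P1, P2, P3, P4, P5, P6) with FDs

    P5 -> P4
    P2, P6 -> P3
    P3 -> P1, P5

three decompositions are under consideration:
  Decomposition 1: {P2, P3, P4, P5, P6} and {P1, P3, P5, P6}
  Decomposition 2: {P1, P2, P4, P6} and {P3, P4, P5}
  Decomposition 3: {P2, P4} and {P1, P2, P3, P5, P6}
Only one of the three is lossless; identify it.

Decomposition 1

Decomposition 1: common = {P3, P5, P6}, closure = {P1, P3, P4, P5, P6} → lossless.
Decomposition 2: common = {P4}, closure = {P4} → lossy.
Decomposition 3: common = {P2}, closure = {P2} → lossy.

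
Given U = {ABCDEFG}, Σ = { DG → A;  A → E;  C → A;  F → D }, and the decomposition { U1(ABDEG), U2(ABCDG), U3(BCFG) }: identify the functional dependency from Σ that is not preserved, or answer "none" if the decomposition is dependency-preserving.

Check F → D: no single fragment contains all of {DF}, and the restricted closure of {F} across the fragments never reaches {D}.
DG → A is preserved.
A → E is preserved.
C → A is preserved.

F → D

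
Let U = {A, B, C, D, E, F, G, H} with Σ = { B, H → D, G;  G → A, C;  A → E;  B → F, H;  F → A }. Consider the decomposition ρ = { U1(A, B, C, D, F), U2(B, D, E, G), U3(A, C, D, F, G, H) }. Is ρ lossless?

Chase test. Columns are A, B, C, D, E, F, G, H; row i has aⱼ where attribute j ∈ Ui, else bᵢⱼ.
Initial tableau (one row per fragment):
  row 1: a1 a2 a3 a4 b15 a6 b17 b18
  row 2: b21 a2 b23 a4 a5 b26 a7 b28
  row 3: a1 b32 a3 a4 b35 a6 a7 a8
Rows 2 and 3 agree on G; apply G→A, C and equate their A, C entries.
Rows 1 and 2 agree on A; apply A→E and equate their E entries.
Rows 1 and 3 agree on A; apply A→E and equate their E entries.
Rows 1 and 2 agree on B; apply B→F, H and equate their F, H entries.
Rows 1 and 2 agree on B, H; apply B, H→D, G and equate their D, G entries.
No row becomes fully distinguished — the join is lossy.

No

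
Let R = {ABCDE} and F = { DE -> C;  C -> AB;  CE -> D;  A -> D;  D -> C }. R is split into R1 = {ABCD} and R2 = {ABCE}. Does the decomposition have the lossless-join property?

Yes

Common attributes: R1 ∩ R2 = {ABC}.
Closure of {ABC}: A → D applies, adding D. So (ABC)⁺ = {ABCD}.
This closure contains every attribute of R1, so R1 ∩ R2 → R1. The join is lossless.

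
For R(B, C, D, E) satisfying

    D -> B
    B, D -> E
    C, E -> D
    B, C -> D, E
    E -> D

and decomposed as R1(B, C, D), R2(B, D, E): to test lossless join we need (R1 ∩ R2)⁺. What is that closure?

R1 ∩ R2 = {B, D}.
B, D → E applies, adding E
Closure: {B, D, E}.

B, D, E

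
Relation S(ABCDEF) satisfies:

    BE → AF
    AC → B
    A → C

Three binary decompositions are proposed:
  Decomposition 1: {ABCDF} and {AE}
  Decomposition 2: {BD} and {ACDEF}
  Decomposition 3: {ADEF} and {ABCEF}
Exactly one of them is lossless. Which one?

Decomposition 1: common = {A}, closure = {ABC} → lossy.
Decomposition 2: common = {D}, closure = {D} → lossy.
Decomposition 3: common = {AEF}, closure = {ABCEF} → lossless.

Decomposition 3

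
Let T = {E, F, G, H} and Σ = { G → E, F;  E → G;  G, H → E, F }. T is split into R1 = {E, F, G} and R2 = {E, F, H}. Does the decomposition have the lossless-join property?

Common attributes: R1 ∩ R2 = {E, F}.
Closure of {E, F}: E → G applies, adding G. So (E, F)⁺ = {E, F, G}.
This closure contains every attribute of R1, so R1 ∩ R2 → R1. The join is lossless.

Yes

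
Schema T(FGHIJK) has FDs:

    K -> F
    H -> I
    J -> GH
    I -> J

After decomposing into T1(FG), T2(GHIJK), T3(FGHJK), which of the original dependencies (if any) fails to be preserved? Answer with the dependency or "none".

K → F lies within T3.
H → I lies within T2.
J → GH lies within T2.
I → J lies within T2.
Every dependency is enforceable on the fragments, so the decomposition is dependency-preserving.

none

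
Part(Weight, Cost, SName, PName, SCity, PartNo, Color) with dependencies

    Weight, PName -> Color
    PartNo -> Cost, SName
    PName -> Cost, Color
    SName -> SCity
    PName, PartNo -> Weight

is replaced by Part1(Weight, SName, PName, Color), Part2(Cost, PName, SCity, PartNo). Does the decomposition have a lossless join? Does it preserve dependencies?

Lossless test: (PName)⁺ = {Cost, PName, Color}, which is a superkey of neither fragment — lossy.
Dependency preservation: the restricted closure of {PartNo} across the fragments never reaches {Cost, SName}, so PartNo → Cost, SName cannot be enforced without a join — not preserved.

lossy and not dependency-preserving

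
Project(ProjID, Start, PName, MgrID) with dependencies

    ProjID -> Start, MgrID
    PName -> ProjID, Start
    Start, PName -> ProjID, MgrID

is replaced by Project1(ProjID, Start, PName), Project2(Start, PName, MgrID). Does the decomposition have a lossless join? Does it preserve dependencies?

lossless but not dependency-preserving

Lossless test: (Start, PName)⁺ = {ProjID, Start, PName, MgrID}, which contains all of one fragment — lossless.
Dependency preservation: the restricted closure of {ProjID} across the fragments never reaches {Start, MgrID}, so ProjID → Start, MgrID cannot be enforced without a join — not preserved.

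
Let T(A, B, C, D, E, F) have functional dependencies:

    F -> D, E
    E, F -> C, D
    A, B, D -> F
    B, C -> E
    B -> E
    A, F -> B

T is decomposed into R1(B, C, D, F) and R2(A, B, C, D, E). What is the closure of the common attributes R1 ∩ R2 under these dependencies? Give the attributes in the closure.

B, C, D, E

R1 ∩ R2 = {B, C, D}.
B, C → E applies, adding E
Closure: {B, C, D, E}.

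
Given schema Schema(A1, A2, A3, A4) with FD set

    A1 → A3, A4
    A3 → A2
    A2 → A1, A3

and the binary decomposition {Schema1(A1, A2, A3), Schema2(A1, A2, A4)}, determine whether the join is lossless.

Common attributes: Schema1 ∩ Schema2 = {A1, A2}.
Closure of {A1, A2}: A1 → A3, A4 applies, adding A3, A4. So (A1, A2)⁺ = {A1, A2, A3, A4}.
This closure contains every attribute of Schema1, so Schema1 ∩ Schema2 → Schema1. The join is lossless.

Yes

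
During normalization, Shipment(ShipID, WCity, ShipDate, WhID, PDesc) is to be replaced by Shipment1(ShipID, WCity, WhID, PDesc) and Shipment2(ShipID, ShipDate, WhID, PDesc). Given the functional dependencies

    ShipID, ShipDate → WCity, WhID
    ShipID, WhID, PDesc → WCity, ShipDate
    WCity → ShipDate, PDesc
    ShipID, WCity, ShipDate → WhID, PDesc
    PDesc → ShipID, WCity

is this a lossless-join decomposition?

Common attributes: Shipment1 ∩ Shipment2 = {ShipID, WhID, PDesc}.
Closure of {ShipID, WhID, PDesc}: ShipID, WhID, PDesc → WCity, ShipDate applies, adding WCity, ShipDate. So (ShipID, WhID, PDesc)⁺ = {ShipID, WCity, ShipDate, WhID, PDesc}.
This closure contains every attribute of Shipment1, so Shipment1 ∩ Shipment2 → Shipment1. The join is lossless.

Yes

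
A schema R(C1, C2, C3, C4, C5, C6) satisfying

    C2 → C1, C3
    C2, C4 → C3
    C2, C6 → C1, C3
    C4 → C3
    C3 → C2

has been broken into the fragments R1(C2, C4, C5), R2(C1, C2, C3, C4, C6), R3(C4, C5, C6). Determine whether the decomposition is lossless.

Chase test. Columns are C1, C2, C3, C4, C5, C6; row i has aⱼ where attribute j ∈ Ri, else bᵢⱼ.
Initial tableau (one row per fragment):
  row 1: b11 a2 b13 a4 a5 b16
  row 2: a1 a2 a3 a4 b25 a6
  row 3: b31 b32 b33 a4 a5 a6
Rows 1 and 2 agree on C2; apply C2→C1, C3 and equate their C1, C3 entries.
Rows 1 and 3 agree on C4; apply C4→C3 and equate their C3 entries.
Rows 1 and 3 agree on C3; apply C3→C2 and equate their C2 entries.
Rows 1 and 3 agree on C2; apply C2→C1, C3 and equate their C1, C3 entries.
Row 3 is now all distinguished symbols — the join is lossless.

Yes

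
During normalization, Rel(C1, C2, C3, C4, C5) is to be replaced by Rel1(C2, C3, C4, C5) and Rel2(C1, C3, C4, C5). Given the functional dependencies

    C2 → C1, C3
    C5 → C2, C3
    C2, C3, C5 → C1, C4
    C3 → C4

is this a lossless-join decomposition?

Yes

Common attributes: Rel1 ∩ Rel2 = {C3, C4, C5}.
Closure of {C3, C4, C5}: C5 → C2, C3 applies, adding C2; C2, C3, C5 → C1, C4 applies, adding C1. So (C3, C4, C5)⁺ = {C1, C2, C3, C4, C5}.
This closure contains every attribute of Rel1, so Rel1 ∩ Rel2 → Rel1. The join is lossless.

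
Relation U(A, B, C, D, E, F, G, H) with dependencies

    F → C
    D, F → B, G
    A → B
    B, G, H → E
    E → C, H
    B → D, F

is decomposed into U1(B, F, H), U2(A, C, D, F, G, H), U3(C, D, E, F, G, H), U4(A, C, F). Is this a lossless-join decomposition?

No

Chase test. Columns are A, B, C, D, E, F, G, H; row i has aⱼ where attribute j ∈ Ui, else bᵢⱼ.
Initial tableau (one row per fragment):
  row 1: b11 a2 b13 b14 b15 a6 b17 a8
  row 2: a1 b22 a3 a4 b25 a6 a7 a8
  row 3: b31 b32 a3 a4 a5 a6 a7 a8
  row 4: a1 b42 a3 b44 b45 a6 b47 b48
Rows 1 and 2 agree on F; apply F→C and equate their C entries.
Rows 2 and 3 agree on D, F; apply D, F→B, G and equate their B, G entries.
Rows 2 and 4 agree on A; apply A→B and equate their B entries.
Rows 2 and 3 agree on B, G, H; apply B, G, H→E and equate their E entries.
Rows 2 and 4 agree on B; apply B→D, F and equate their D, F entries.
Rows 2 and 4 agree on D, F; apply D, F→B, G and equate their B, G entries.
No row becomes fully distinguished — the join is lossy.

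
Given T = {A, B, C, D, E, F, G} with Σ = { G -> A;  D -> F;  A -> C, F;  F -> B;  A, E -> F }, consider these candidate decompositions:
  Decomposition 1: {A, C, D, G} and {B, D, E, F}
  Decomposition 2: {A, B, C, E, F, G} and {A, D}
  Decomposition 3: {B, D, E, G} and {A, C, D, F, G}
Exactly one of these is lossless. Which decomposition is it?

Decomposition 3

Decomposition 1: common = {D}, closure = {B, D, F} → lossy.
Decomposition 2: common = {A}, closure = {A, B, C, F} → lossy.
Decomposition 3: common = {D, G}, closure = {A, B, C, D, F, G} → lossless.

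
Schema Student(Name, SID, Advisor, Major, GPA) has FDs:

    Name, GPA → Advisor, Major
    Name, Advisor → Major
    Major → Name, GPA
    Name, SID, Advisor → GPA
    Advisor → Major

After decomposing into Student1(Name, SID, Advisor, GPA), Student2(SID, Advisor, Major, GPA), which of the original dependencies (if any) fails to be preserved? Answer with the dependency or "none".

Name, GPA → Advisor, Major: restricted closure across fragments reaches Advisor, Major.
Name, Advisor → Major: restricted closure across fragments reaches Major.
Major → Name, GPA: restricted closure across fragments reaches Name, GPA.
Name, SID, Advisor → GPA lies within Student1.
Advisor → Major lies within Student2.
Every dependency is enforceable on the fragments, so the decomposition is dependency-preserving.

none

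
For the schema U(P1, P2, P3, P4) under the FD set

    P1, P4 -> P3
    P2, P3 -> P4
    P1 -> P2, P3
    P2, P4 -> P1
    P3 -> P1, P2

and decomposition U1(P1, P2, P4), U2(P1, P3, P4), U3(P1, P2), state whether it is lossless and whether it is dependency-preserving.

Lossless test (chase): Rows 1 and 2 agree on P1, P4; apply P1, P4→P3 and equate their P3 entries. Rows 1 and 2 agree on P1; apply P1→P2, P3 and equate their P2, P3 entries. Rows 1 and 3 agree on P1; apply P1→P2, P3 and equate their P2, P3 entries. Rows 1 and 3 agree on P2, P3; apply P2, P3→P4 and equate their P4 entries. Row 1 is now all distinguished symbols — the join is lossless.
Dependency preservation: P2, P3 → P4; P1 → P2, P3; P3 → P1, P2 are not contained in any single fragment, but the restricted closure of each left-hand side across the fragments still reaches the right-hand side; the remaining FDs each lie inside some fragment. All dependencies are preserved.

lossless and dependency-preserving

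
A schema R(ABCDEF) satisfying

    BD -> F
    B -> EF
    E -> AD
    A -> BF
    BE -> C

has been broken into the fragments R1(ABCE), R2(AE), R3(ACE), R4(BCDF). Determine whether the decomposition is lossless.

Yes

Chase test. Columns are ABCDEF; row i has aⱼ where attribute j ∈ Ri, else bᵢⱼ.
Initial tableau (one row per fragment):
  row 1: a1 a2 a3 b14 a5 b16
  row 2: a1 b22 b23 b24 a5 b26
  row 3: a1 b32 a3 b34 a5 b36
  row 4: b41 a2 a3 a4 b45 a6
Rows 1 and 4 agree on B; apply B→EF and equate their EF entries.
Rows 1 and 2 agree on E; apply E→AD and equate their AD entries.
Rows 1 and 3 agree on E; apply E→AD and equate their AD entries.
Rows 1 and 4 agree on E; apply E→AD and equate their AD entries.
Rows 1 and 2 agree on A; apply A→BF and equate their BF entries.
Rows 1 and 3 agree on A; apply A→BF and equate their BF entries.
Rows 1 and 2 agree on BE; apply BE→C and equate their C entries.
Row 1 is now all distinguished symbols — the join is lossless.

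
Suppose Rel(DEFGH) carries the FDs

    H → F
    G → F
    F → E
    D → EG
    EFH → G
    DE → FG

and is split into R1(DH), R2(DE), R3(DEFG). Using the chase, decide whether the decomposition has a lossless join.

Chase test. Columns are DEFGH; row i has aⱼ where attribute j ∈ Ri, else bᵢⱼ.
Initial tableau (one row per fragment):
  row 1: a1 b12 b13 b14 a5
  row 2: a1 a2 b23 b24 b25
  row 3: a1 a2 a3 a4 b35
Rows 1 and 2 agree on D; apply D→EG and equate their EG entries.
Rows 1 and 3 agree on D; apply D→EG and equate their EG entries.
Rows 1 and 2 agree on DE; apply DE→FG and equate their FG entries.
Rows 1 and 3 agree on DE; apply DE→FG and equate their FG entries.
Row 1 is now all distinguished symbols — the join is lossless.

Yes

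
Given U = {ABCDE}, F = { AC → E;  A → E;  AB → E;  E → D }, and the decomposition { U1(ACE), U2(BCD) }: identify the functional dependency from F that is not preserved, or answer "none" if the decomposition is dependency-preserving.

E → D

Check E → D: no single fragment contains all of {DE}, and the restricted closure of {E} across the fragments never reaches {D}.
AC → E is preserved.
A → E is preserved.
AB → E is preserved.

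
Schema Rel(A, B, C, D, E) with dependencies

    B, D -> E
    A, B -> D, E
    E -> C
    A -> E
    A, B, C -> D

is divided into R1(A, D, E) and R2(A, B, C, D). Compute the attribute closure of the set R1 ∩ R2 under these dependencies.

R1 ∩ R2 = {A, D}.
A → E applies, adding E
E → C applies, adding C
Closure: {A, C, D, E}.

A, C, D, E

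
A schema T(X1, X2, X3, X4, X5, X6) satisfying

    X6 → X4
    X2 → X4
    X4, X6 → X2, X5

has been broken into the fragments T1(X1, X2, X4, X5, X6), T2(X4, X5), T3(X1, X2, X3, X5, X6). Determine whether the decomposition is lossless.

Yes

Chase test. Columns are X1, X2, X3, X4, X5, X6; row i has aⱼ where attribute j ∈ Ti, else bᵢⱼ.
Initial tableau (one row per fragment):
  row 1: a1 a2 b13 a4 a5 a6
  row 2: b21 b22 b23 a4 a5 b26
  row 3: a1 a2 a3 b34 a5 a6
Rows 1 and 3 agree on X6; apply X6→X4 and equate their X4 entries.
Row 3 is now all distinguished symbols — the join is lossless.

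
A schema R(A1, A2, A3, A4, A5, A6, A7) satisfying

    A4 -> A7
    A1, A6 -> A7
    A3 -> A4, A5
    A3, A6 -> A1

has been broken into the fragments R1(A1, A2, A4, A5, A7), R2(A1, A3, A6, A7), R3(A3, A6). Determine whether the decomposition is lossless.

No

Chase test. Columns are A1, A2, A3, A4, A5, A6, A7; row i has aⱼ where attribute j ∈ Ri, else bᵢⱼ.
Initial tableau (one row per fragment):
  row 1: a1 a2 b13 a4 a5 b16 a7
  row 2: a1 b22 a3 b24 b25 a6 a7
  row 3: b31 b32 a3 b34 b35 a6 b37
Rows 2 and 3 agree on A3; apply A3→A4, A5 and equate their A4, A5 entries.
Rows 2 and 3 agree on A3, A6; apply A3, A6→A1 and equate their A1 entries.
Rows 2 and 3 agree on A4; apply A4→A7 and equate their A7 entries.
No row becomes fully distinguished — the join is lossy.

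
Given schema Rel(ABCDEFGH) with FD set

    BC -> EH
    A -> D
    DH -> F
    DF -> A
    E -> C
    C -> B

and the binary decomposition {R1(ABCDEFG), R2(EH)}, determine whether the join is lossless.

Common attributes: R1 ∩ R2 = {E}.
Closure of {E}: E → C applies, adding C; C → B applies, adding B; BC → EH applies, adding H. So (E)⁺ = {BCEH}.
This closure contains every attribute of R2, so R1 ∩ R2 → R2. The join is lossless.

Yes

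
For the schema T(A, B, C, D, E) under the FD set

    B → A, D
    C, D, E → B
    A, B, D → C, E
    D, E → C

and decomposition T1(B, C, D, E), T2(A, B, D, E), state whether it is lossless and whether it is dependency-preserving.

lossless and dependency-preserving

Lossless test: (B, D, E)⁺ = {A, B, C, D, E}, which contains all of one fragment — lossless.
Dependency preservation: A, B, D → C, E is not contained in any single fragment, but the restricted closure of its left-hand side across the fragments still reaches the right-hand side; the remaining FDs each lie inside some fragment. All dependencies are preserved.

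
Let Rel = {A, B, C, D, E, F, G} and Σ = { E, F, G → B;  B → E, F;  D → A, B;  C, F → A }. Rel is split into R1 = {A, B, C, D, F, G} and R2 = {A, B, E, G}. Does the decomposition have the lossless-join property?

Yes

Common attributes: R1 ∩ R2 = {A, B, G}.
Closure of {A, B, G}: B → E, F applies, adding E, F. So (A, B, G)⁺ = {A, B, E, F, G}.
This closure contains every attribute of R2, so R1 ∩ R2 → R2. The join is lossless.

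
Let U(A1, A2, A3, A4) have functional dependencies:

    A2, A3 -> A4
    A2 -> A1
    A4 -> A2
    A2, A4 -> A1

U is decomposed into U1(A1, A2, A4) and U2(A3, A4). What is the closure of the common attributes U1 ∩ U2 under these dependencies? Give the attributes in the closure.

A1, A2, A4

U1 ∩ U2 = {A4}.
A4 → A2 applies, adding A2
A2, A4 → A1 applies, adding A1
Closure: {A1, A2, A4}.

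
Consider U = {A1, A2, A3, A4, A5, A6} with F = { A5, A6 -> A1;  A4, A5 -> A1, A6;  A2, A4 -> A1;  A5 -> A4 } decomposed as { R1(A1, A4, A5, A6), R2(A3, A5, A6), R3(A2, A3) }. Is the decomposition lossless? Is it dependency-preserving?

Lossless test (chase): Rows 1 and 2 agree on A5, A6; apply A5, A6→A1 and equate their A1 entries. Rows 1 and 2 agree on A5; apply A5→A4 and equate their A4 entries. No row becomes fully distinguished — the join is lossy.
Dependency preservation: the restricted closure of {A2, A4} across the fragments never reaches {A1}, so A2, A4 → A1 cannot be enforced without a join — not preserved.

lossy and not dependency-preserving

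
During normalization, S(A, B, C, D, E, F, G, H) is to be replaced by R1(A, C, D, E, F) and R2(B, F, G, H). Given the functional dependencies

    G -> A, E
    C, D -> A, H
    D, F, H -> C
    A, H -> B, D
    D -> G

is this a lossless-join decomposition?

Common attributes: R1 ∩ R2 = {F}.
No dependency enlarges {F}, so (F)⁺ = {F}.
The closure contains neither all of R1 = {A, C, D, E, F} nor all of R2 = {B, F, G, H}, so the common attributes are not a superkey of either fragment. The join is lossy.

No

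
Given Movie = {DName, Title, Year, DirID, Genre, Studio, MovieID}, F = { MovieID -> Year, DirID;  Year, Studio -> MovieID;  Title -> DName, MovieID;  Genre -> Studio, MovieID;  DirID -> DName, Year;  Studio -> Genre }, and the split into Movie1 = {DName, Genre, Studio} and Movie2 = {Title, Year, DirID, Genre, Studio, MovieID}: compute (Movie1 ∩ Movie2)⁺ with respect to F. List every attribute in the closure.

DName, Year, DirID, Genre, Studio, MovieID

Movie1 ∩ Movie2 = {Genre, Studio}.
Genre → Studio, MovieID applies, adding MovieID
MovieID → Year, DirID applies, adding Year, DirID
DirID → DName, Year applies, adding DName
Closure: {DName, Year, DirID, Genre, Studio, MovieID}.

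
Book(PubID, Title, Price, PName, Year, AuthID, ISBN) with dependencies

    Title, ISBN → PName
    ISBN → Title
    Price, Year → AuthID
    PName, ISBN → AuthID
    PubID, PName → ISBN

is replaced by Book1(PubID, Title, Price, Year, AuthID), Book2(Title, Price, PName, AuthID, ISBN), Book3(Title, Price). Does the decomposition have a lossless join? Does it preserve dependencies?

lossy and not dependency-preserving

Lossless test (chase): applying each FD to every pair of rows produces no changes in the tableau, so no row becomes fully distinguished — the join is lossy.
Dependency preservation: the restricted closure of {PubID, PName} across the fragments never reaches {ISBN}, so PubID, PName → ISBN cannot be enforced without a join — not preserved.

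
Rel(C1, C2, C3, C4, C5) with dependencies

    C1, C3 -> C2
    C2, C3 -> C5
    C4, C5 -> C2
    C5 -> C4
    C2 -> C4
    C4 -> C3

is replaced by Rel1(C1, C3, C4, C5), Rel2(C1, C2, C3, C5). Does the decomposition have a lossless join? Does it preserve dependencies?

lossless and dependency-preserving

Lossless test: (C1, C3, C5)⁺ = {C1, C2, C3, C4, C5}, which contains all of one fragment — lossless.
Dependency preservation: C4, C5 → C2; C2 → C4 are not contained in any single fragment, but the restricted closure of each left-hand side across the fragments still reaches the right-hand side; the remaining FDs each lie inside some fragment. All dependencies are preserved.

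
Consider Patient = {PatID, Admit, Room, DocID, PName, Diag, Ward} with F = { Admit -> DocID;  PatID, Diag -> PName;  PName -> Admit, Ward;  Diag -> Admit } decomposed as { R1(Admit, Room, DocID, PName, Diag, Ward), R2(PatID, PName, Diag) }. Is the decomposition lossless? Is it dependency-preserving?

Lossless test: (PName, Diag)⁺ = {Admit, DocID, PName, Diag, Ward}, which is a superkey of neither fragment — lossy.
Dependency preservation: every FD's attributes lie within a single fragment, so each can be enforced locally — preserved.

lossy but dependency-preserving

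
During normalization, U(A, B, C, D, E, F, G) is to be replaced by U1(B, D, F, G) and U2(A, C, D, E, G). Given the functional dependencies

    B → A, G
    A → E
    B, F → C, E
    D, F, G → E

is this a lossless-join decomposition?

No

Common attributes: U1 ∩ U2 = {D, G}.
No dependency enlarges {D, G}, so (D, G)⁺ = {D, G}.
The closure contains neither all of U1 = {B, D, F, G} nor all of U2 = {A, C, D, E, G}, so the common attributes are not a superkey of either fragment. The join is lossy.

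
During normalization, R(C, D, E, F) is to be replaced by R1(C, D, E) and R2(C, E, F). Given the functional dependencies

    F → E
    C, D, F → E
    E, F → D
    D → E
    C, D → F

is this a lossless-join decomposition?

No

Common attributes: R1 ∩ R2 = {C, E}.
No dependency enlarges {C, E}, so (C, E)⁺ = {C, E}.
The closure contains neither all of R1 = {C, D, E} nor all of R2 = {C, E, F}, so the common attributes are not a superkey of either fragment. The join is lossy.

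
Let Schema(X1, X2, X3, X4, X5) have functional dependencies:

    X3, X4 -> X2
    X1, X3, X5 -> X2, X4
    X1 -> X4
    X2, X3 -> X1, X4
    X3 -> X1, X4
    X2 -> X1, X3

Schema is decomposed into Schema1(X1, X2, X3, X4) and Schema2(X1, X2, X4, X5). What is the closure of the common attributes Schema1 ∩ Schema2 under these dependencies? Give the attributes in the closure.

Schema1 ∩ Schema2 = {X1, X2, X4}.
X2 → X1, X3 applies, adding X3
Closure: {X1, X2, X3, X4}.

X1, X2, X3, X4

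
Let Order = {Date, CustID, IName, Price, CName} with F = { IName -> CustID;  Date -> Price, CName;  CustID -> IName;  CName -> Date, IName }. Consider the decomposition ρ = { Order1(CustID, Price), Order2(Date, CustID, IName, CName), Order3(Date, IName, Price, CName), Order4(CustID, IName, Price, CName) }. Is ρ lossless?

Yes

Chase test. Columns are Date, CustID, IName, Price, CName; row i has aⱼ where attribute j ∈ Orderi, else bᵢⱼ.
Initial tableau (one row per fragment):
  row 1: b11 a2 b13 a4 b15
  row 2: a1 a2 a3 b24 a5
  row 3: a1 b32 a3 a4 a5
  row 4: b41 a2 a3 a4 a5
Rows 2 and 3 agree on IName; apply IName→CustID and equate their CustID entries.
Rows 2 and 3 agree on Date; apply Date→Price, CName and equate their Price, CName entries.
Rows 1 and 2 agree on CustID; apply CustID→IName and equate their IName entries.
Rows 2 and 4 agree on CName; apply CName→Date, IName and equate their Date, IName entries.
Row 2 is now all distinguished symbols — the join is lossless.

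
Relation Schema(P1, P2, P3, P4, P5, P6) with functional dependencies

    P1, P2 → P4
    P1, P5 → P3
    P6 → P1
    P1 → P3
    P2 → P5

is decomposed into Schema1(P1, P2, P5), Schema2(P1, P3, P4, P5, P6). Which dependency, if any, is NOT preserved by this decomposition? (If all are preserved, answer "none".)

Check P1, P2 → P4: no single fragment contains all of {P1, P2, P4}, and the restricted closure of {P1, P2} across the fragments never reaches {P4}.
P1, P5 → P3 is preserved.
P6 → P1 is preserved.
P1 → P3 is preserved.
P2 → P5 is preserved.

P1, P2 → P4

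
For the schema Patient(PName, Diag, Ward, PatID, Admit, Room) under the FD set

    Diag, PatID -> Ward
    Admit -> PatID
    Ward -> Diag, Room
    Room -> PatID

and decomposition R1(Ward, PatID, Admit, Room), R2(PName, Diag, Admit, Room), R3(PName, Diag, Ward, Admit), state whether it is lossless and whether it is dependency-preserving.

lossless but not dependency-preserving

Lossless test (chase): Rows 1 and 2 agree on Admit; apply Admit→PatID and equate their PatID entries. Rows 1 and 3 agree on Admit; apply Admit→PatID and equate their PatID entries. Rows 1 and 3 agree on Ward; apply Ward→Diag, Room and equate their Diag, Room entries. Rows 1 and 2 agree on Diag, PatID; apply Diag, PatID→Ward and equate their Ward entries. Row 2 is now all distinguished symbols — the join is lossless.
Dependency preservation: the restricted closure of {Diag, PatID} across the fragments never reaches {Ward}, so Diag, PatID → Ward cannot be enforced without a join — not preserved.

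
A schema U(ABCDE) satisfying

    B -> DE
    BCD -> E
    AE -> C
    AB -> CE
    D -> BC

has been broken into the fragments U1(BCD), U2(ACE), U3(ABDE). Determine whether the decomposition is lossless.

Yes

Chase test. Columns are ABCDE; row i has aⱼ where attribute j ∈ Ui, else bᵢⱼ.
Initial tableau (one row per fragment):
  row 1: b11 a2 a3 a4 b15
  row 2: a1 b22 a3 b24 a5
  row 3: a1 a2 b33 a4 a5
Rows 1 and 3 agree on B; apply B→DE and equate their DE entries.
Rows 2 and 3 agree on AE; apply AE→C and equate their C entries.
Row 3 is now all distinguished symbols — the join is lossless.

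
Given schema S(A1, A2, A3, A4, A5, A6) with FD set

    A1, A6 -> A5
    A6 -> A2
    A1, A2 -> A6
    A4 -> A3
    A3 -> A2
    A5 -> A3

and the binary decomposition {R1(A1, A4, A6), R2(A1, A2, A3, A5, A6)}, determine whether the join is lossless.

Yes

Common attributes: R1 ∩ R2 = {A1, A6}.
Closure of {A1, A6}: A1, A6 → A5 applies, adding A5; A6 → A2 applies, adding A2; A5 → A3 applies, adding A3. So (A1, A6)⁺ = {A1, A2, A3, A5, A6}.
This closure contains every attribute of R2, so R1 ∩ R2 → R2. The join is lossless.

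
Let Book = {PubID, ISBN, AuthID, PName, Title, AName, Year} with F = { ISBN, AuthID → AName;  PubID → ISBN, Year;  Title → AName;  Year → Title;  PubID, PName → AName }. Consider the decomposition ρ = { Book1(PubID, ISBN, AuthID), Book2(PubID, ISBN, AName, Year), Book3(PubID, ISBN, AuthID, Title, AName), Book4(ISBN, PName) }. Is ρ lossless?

Chase test. Columns are PubID, ISBN, AuthID, PName, Title, AName, Year; row i has aⱼ where attribute j ∈ Booki, else bᵢⱼ.
Initial tableau (one row per fragment):
  row 1: a1 a2 a3 b14 b15 b16 b17
  row 2: a1 a2 b23 b24 b25 a6 a7
  row 3: a1 a2 a3 b34 a5 a6 b37
  row 4: b41 a2 b43 a4 b45 b46 b47
Rows 1 and 3 agree on ISBN, AuthID; apply ISBN, AuthID→AName and equate their AName entries.
Rows 1 and 2 agree on PubID; apply PubID→ISBN, Year and equate their ISBN, Year entries.
Rows 1 and 3 agree on PubID; apply PubID→ISBN, Year and equate their ISBN, Year entries.
Rows 1 and 2 agree on Year; apply Year→Title and equate their Title entries.
Rows 1 and 3 agree on Year; apply Year→Title and equate their Title entries.
No row becomes fully distinguished — the join is lossy.

No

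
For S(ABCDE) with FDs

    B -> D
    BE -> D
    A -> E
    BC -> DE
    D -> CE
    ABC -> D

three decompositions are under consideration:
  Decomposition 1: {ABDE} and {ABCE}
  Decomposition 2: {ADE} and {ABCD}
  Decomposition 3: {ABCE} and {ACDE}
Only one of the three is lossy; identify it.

Decomposition 1: common = {ABE}, closure = {ABCDE} → lossless.
Decomposition 2: common = {AD}, closure = {ACDE} → lossless.
Decomposition 3: common = {ACE}, closure = {ACE} → lossy.

Decomposition 3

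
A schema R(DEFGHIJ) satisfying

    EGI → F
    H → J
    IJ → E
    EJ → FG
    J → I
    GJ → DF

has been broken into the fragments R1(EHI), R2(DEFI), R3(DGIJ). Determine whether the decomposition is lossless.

No

Chase test. Columns are DEFGHIJ; row i has aⱼ where attribute j ∈ Ri, else bᵢⱼ.
Initial tableau (one row per fragment):
  row 1: b11 a2 b13 b14 a5 a6 b17
  row 2: a1 a2 a3 b24 b25 a6 b27
  row 3: a1 b32 b33 a4 b35 a6 a7
No row becomes fully distinguished — the join is lossy.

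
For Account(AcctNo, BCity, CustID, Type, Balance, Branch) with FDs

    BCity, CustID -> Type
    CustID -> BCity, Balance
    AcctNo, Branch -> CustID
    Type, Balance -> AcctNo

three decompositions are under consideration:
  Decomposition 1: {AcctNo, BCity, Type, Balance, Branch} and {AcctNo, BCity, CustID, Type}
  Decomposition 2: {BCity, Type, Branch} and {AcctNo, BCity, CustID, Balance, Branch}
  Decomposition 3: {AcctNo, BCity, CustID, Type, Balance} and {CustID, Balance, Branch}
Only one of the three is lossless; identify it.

Decomposition 1: common = {AcctNo, BCity, Type}, closure = {AcctNo, BCity, Type} → lossy.
Decomposition 2: common = {BCity, Branch}, closure = {BCity, Branch} → lossy.
Decomposition 3: common = {CustID, Balance}, closure = {AcctNo, BCity, CustID, Type, Balance} → lossless.

Decomposition 3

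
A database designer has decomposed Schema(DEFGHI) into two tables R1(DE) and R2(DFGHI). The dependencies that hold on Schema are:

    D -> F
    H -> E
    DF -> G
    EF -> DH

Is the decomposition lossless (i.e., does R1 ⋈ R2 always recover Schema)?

No

Common attributes: R1 ∩ R2 = {D}.
Closure of {D}: D → F applies, adding F; DF → G applies, adding G. So (D)⁺ = {DFG}.
The closure contains neither all of R1 = {DE} nor all of R2 = {DFGHI}, so the common attributes are not a superkey of either fragment. The join is lossy.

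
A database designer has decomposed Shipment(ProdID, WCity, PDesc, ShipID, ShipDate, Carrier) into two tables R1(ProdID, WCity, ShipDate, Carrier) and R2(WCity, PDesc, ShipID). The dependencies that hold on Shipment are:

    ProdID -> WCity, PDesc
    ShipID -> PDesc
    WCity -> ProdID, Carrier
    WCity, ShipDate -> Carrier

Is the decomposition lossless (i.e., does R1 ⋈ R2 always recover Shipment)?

Common attributes: R1 ∩ R2 = {WCity}.
Closure of {WCity}: WCity → ProdID, Carrier applies, adding ProdID, Carrier; ProdID → WCity, PDesc applies, adding PDesc. So (WCity)⁺ = {ProdID, WCity, PDesc, Carrier}.
The closure contains neither all of R1 = {ProdID, WCity, ShipDate, Carrier} nor all of R2 = {WCity, PDesc, ShipID}, so the common attributes are not a superkey of either fragment. The join is lossy.

No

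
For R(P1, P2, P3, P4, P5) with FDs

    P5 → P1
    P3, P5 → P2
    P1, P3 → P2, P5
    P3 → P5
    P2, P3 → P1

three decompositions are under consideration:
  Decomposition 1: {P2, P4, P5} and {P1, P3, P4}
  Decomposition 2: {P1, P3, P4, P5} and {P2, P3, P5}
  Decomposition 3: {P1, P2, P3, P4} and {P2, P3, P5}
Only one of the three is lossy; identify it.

Decomposition 1

Decomposition 1: common = {P4}, closure = {P4} → lossy.
Decomposition 2: common = {P3, P5}, closure = {P1, P2, P3, P5} → lossless.
Decomposition 3: common = {P2, P3}, closure = {P1, P2, P3, P5} → lossless.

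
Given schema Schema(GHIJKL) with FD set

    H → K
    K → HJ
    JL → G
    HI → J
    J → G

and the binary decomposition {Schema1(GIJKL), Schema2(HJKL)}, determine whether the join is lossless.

Yes

Common attributes: Schema1 ∩ Schema2 = {JKL}.
Closure of {JKL}: K → HJ applies, adding H; JL → G applies, adding G. So (JKL)⁺ = {GHJKL}.
This closure contains every attribute of Schema2, so Schema1 ∩ Schema2 → Schema2. The join is lossless.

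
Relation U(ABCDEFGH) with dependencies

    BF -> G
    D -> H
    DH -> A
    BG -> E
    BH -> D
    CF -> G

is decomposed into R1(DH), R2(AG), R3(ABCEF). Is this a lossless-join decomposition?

No

Chase test. Columns are ABCDEFGH; row i has aⱼ where attribute j ∈ Ri, else bᵢⱼ.
Initial tableau (one row per fragment):
  row 1: b11 b12 b13 a4 b15 b16 b17 a8
  row 2: a1 b22 b23 b24 b25 b26 a7 b28
  row 3: a1 a2 a3 b34 a5 a6 b37 b38
No row becomes fully distinguished — the join is lossy.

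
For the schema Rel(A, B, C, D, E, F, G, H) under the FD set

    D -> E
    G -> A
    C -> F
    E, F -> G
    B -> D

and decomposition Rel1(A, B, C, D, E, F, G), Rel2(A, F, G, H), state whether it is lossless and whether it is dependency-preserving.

Lossless test: (A, F, G)⁺ = {A, F, G}, which is a superkey of neither fragment — lossy.
Dependency preservation: every FD's attributes lie within a single fragment, so each can be enforced locally — preserved.

lossy but dependency-preserving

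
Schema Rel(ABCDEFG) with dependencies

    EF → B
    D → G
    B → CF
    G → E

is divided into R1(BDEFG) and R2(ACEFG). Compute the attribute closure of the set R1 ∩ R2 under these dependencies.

R1 ∩ R2 = {EFG}.
EF → B applies, adding B
B → CF applies, adding C
Closure: {BCEFG}.

BCEFG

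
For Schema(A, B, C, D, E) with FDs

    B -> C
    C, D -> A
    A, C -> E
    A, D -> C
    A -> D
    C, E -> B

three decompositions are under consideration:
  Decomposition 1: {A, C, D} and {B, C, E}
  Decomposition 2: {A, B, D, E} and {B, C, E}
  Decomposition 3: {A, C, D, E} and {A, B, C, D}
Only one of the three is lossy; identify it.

Decomposition 1: common = {C}, closure = {C} → lossy.
Decomposition 2: common = {B, E}, closure = {B, C, E} → lossless.
Decomposition 3: common = {A, C, D}, closure = {A, B, C, D, E} → lossless.

Decomposition 1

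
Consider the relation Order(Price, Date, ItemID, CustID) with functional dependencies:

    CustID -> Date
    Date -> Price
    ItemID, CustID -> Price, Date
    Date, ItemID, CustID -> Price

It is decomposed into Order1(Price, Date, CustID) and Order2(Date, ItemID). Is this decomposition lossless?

No

Common attributes: Order1 ∩ Order2 = {Date}.
Closure of {Date}: Date → Price applies, adding Price. So (Date)⁺ = {Price, Date}.
The closure contains neither all of Order1 = {Price, Date, CustID} nor all of Order2 = {Date, ItemID}, so the common attributes are not a superkey of either fragment. The join is lossy.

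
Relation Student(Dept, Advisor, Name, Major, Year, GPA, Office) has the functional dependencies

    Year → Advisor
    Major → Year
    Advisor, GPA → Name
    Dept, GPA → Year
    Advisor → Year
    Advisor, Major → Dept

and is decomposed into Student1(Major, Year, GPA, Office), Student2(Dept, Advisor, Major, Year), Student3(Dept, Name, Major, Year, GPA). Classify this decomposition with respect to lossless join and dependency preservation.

Lossless test (chase): Rows 1 and 2 agree on Year; apply Year→Advisor and equate their Advisor entries. Rows 1 and 3 agree on Year; apply Year→Advisor and equate their Advisor entries. Rows 1 and 3 agree on Advisor, GPA; apply Advisor, GPA→Name and equate their Name entries. Rows 1 and 2 agree on Advisor, Major; apply Advisor, Major→Dept and equate their Dept entries. Row 1 is now all distinguished symbols — the join is lossless.
Dependency preservation: Advisor, GPA → Name is not contained in any single fragment, but the restricted closure of its left-hand side across the fragments still reaches the right-hand side; the remaining FDs each lie inside some fragment. All dependencies are preserved.

lossless and dependency-preserving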